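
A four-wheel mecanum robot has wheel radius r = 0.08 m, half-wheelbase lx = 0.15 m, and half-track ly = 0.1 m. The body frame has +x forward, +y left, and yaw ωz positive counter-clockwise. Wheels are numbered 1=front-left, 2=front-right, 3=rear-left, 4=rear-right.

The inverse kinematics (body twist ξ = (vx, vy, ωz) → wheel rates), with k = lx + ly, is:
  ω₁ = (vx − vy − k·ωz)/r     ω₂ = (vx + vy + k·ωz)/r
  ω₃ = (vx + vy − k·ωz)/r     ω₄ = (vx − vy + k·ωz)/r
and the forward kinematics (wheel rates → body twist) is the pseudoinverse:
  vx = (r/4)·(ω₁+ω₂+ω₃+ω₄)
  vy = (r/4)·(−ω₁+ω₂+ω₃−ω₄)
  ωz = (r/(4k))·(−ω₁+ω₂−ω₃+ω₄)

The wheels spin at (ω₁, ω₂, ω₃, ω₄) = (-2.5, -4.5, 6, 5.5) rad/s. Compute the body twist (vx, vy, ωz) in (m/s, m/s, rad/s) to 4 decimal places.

(0.0900, -0.0300, -0.2000)

k = lx + ly = 0.15 + 0.1 = 0.2500
ω₁+ω₂+ω₃+ω₄ = 4.5000  →  vx = (0.08/4)·4.5000 = 0.0900
−ω₁+ω₂+ω₃−ω₄ = -1.5000  →  vy = (0.08/4)·-1.5000 = -0.0300
−ω₁+ω₂−ω₃+ω₄ = -2.5000  →  ωz = (0.08/1.0000)·-2.5000 = -0.2000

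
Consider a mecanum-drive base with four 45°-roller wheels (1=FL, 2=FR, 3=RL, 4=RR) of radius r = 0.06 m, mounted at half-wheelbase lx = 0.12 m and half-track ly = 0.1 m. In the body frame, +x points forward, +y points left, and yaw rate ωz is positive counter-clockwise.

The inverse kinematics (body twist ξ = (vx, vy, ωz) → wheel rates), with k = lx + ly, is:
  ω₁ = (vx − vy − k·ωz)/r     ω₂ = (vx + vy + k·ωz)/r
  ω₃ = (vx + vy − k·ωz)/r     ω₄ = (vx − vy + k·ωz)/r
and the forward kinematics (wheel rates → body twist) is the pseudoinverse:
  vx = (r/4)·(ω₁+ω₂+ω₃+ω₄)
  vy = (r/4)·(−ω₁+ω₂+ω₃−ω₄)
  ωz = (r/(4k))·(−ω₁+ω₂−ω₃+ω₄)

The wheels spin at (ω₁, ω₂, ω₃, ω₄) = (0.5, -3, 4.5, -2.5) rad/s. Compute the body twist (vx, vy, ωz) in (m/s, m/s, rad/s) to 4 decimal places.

k = lx + ly = 0.12 + 0.1 = 0.2200
ω₁+ω₂+ω₃+ω₄ = -0.5000  →  vx = (0.06/4)·-0.5000 = -0.0075
−ω₁+ω₂+ω₃−ω₄ = 3.5000  →  vy = (0.06/4)·3.5000 = 0.0525
−ω₁+ω₂−ω₃+ω₄ = -10.5000  →  ωz = (0.06/0.8800)·-10.5000 = -0.7159

(-0.0075, 0.0525, -0.7159)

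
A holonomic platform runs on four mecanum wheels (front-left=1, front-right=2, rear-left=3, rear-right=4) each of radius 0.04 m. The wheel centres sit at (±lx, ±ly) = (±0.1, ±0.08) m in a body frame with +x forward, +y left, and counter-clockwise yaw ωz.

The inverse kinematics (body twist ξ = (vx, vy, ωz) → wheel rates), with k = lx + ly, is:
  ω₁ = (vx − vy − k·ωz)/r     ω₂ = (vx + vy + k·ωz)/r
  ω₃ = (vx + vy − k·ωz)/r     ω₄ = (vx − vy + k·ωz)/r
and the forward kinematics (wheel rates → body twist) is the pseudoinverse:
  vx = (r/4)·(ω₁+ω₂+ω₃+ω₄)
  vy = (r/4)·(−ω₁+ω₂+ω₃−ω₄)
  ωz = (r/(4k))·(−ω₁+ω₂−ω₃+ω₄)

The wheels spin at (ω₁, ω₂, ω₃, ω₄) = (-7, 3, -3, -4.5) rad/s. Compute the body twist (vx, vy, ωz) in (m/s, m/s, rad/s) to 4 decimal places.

k = lx + ly = 0.1 + 0.08 = 0.1800
ω₁+ω₂+ω₃+ω₄ = -11.5000  →  vx = (0.04/4)·-11.5000 = -0.1150
−ω₁+ω₂+ω₃−ω₄ = 11.5000  →  vy = (0.04/4)·11.5000 = 0.1150
−ω₁+ω₂−ω₃+ω₄ = 8.5000  →  ωz = (0.04/0.7200)·8.5000 = 0.4722

(-0.1150, 0.1150, 0.4722)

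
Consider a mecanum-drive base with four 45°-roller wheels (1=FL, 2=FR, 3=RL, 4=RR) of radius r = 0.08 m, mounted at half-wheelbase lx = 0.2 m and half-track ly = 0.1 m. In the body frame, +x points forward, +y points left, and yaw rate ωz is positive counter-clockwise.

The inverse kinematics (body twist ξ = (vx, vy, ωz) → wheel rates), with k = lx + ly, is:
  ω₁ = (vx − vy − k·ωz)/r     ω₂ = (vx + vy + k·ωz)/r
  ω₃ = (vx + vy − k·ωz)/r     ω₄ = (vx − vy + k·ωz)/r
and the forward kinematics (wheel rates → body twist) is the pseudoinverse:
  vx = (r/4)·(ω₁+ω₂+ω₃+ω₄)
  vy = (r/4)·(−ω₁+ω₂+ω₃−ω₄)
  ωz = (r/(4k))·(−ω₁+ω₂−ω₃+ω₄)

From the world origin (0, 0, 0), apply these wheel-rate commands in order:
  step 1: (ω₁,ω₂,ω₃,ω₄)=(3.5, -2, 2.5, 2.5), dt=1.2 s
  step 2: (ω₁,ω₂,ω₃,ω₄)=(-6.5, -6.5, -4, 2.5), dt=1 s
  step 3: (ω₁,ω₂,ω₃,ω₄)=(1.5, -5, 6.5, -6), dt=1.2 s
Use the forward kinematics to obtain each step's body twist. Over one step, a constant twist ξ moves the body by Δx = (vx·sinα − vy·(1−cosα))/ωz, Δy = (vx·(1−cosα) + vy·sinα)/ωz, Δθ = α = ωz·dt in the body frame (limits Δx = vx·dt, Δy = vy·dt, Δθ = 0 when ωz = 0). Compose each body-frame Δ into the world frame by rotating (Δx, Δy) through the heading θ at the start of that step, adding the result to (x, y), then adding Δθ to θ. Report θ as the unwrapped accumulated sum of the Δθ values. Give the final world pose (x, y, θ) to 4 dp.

step 1: ξ=(vx,vy,ωz)=(0.1300, -0.1100, -0.3667), dt=1.2 → body Δ=(0.1224, -0.1616, -0.4400) → world pose (0.1224, -0.1616, -0.4400)
step 2: ξ=(vx,vy,ωz)=(-0.2900, -0.1300, 0.4333), dt=1.0 → body Δ=(-0.2533, -0.1878, 0.4333) → world pose (-0.1867, -0.2236, -0.0067)
step 3: ξ=(vx,vy,ωz)=(-0.0600, 0.1200, -1.2667), dt=1.2 → body Δ=(0.0426, 0.1396, -1.5200) → world pose (-0.1432, -0.0843, -1.5267)

(-0.1432, -0.0843, -1.5267)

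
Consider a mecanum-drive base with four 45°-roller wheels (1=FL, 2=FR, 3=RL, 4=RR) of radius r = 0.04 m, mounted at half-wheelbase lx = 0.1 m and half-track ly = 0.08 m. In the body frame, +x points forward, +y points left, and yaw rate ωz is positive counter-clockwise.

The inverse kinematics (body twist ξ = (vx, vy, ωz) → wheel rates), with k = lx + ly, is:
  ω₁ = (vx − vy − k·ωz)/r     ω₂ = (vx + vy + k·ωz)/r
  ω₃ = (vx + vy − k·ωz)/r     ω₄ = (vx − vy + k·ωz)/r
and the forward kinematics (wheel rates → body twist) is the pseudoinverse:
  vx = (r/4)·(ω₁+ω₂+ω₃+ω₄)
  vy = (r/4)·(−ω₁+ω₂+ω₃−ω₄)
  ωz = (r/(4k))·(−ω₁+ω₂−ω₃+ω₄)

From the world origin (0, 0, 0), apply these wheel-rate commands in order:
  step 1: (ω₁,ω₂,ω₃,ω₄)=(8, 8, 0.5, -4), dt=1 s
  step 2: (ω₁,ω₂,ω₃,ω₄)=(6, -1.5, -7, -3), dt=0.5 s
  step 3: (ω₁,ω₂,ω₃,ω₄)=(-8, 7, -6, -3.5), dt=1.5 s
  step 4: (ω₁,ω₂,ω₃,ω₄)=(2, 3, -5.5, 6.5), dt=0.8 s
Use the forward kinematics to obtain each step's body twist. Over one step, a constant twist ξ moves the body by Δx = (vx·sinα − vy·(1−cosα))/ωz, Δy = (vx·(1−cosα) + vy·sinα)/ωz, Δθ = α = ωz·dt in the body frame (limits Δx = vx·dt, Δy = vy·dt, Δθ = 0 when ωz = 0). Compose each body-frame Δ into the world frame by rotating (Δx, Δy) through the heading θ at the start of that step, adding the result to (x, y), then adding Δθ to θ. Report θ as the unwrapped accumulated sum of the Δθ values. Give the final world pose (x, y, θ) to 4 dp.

step 1: ξ=(vx,vy,ωz)=(0.1250, 0.0450, -0.2500), dt=1.0 → body Δ=(0.1293, 0.0290, -0.2500) → world pose (0.1293, 0.0290, -0.2500)
step 2: ξ=(vx,vy,ωz)=(-0.0550, -0.1150, -0.1944), dt=0.5 → body Δ=(-0.0302, -0.0561, -0.0972) → world pose (0.0861, -0.0179, -0.3472)
step 3: ξ=(vx,vy,ωz)=(-0.1050, 0.1250, 0.9722), dt=1.5 → body Δ=(-0.2215, 0.0319, 1.4583) → world pose (-0.1113, 0.0875, 1.1111)
step 4: ξ=(vx,vy,ωz)=(0.0600, -0.1100, 0.7222), dt=0.8 → body Δ=(0.0701, -0.0697, 0.5778) → world pose (-0.0177, 0.1194, 1.6889)

(-0.0177, 0.1194, 1.6889)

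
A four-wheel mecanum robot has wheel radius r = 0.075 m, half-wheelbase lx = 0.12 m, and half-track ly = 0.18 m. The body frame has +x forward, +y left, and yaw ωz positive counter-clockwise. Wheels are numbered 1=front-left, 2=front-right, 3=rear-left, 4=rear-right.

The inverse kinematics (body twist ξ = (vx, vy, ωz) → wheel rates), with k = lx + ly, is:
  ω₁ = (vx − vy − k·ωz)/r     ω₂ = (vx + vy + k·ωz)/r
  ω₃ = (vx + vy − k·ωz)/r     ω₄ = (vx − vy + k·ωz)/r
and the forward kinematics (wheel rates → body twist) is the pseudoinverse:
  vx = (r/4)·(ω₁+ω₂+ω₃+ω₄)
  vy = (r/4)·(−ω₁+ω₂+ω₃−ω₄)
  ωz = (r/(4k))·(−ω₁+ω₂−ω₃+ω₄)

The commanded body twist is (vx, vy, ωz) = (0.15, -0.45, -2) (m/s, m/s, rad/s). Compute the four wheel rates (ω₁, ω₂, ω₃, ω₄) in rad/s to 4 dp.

(16.0000, -12.0000, 4.0000, 0.0000)

k = lx + ly = 0.12 + 0.18 = 0.3000;  k·ωz = 0.3000·-2 = -0.6000
ω₁ (FL) = (vx − vy − k·ωz)/r = 1.2000/0.075 = 16.0000
ω₂ (FR) = (vx + vy + k·ωz)/r = -0.9000/0.075 = -12.0000
ω₃ (RL) = (vx + vy − k·ωz)/r = 0.3000/0.075 = 4.0000
ω₄ (RR) = (vx − vy + k·ωz)/r = 0.0000/0.075 = 0.0000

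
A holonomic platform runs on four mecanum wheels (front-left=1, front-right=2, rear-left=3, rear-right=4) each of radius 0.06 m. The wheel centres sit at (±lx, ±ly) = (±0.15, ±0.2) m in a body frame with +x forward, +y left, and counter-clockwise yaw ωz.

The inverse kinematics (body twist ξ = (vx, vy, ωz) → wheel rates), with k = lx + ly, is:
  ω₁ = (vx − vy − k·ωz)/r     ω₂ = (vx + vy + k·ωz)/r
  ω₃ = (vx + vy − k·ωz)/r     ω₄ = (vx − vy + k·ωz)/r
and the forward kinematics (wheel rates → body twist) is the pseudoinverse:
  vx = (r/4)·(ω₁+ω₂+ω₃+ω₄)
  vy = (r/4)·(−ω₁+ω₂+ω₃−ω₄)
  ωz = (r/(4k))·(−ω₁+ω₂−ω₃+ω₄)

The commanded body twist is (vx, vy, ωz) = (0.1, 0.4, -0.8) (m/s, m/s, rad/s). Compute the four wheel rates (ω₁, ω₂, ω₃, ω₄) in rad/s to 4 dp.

k = lx + ly = 0.15 + 0.2 = 0.3500;  k·ωz = 0.3500·-0.8 = -0.2800
ω₁ (FL) = (vx − vy − k·ωz)/r = -0.0200/0.06 = -0.3333
ω₂ (FR) = (vx + vy + k·ωz)/r = 0.2200/0.06 = 3.6667
ω₃ (RL) = (vx + vy − k·ωz)/r = 0.7800/0.06 = 13.0000
ω₄ (RR) = (vx − vy + k·ωz)/r = -0.5800/0.06 = -9.6667

(-0.3333, 3.6667, 13.0000, -9.6667)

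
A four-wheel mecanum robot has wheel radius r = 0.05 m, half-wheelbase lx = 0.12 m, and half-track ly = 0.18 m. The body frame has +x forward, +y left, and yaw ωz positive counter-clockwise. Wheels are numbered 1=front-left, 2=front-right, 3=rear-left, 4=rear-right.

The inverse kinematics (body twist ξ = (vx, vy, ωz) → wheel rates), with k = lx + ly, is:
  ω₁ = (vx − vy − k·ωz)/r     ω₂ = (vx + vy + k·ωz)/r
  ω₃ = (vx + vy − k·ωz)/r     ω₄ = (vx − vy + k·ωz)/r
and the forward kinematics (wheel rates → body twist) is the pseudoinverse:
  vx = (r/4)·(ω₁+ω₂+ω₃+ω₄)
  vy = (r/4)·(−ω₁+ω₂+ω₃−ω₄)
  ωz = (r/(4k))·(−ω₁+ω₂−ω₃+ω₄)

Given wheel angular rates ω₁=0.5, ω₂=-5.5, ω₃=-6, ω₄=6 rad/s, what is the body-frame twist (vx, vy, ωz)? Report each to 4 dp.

k = lx + ly = 0.12 + 0.18 = 0.3000
ω₁+ω₂+ω₃+ω₄ = -5.0000  →  vx = (0.05/4)·-5.0000 = -0.0625
−ω₁+ω₂+ω₃−ω₄ = -18.0000  →  vy = (0.05/4)·-18.0000 = -0.2250
−ω₁+ω₂−ω₃+ω₄ = 6.0000  →  ωz = (0.05/1.2000)·6.0000 = 0.2500

(-0.0625, -0.2250, 0.2500)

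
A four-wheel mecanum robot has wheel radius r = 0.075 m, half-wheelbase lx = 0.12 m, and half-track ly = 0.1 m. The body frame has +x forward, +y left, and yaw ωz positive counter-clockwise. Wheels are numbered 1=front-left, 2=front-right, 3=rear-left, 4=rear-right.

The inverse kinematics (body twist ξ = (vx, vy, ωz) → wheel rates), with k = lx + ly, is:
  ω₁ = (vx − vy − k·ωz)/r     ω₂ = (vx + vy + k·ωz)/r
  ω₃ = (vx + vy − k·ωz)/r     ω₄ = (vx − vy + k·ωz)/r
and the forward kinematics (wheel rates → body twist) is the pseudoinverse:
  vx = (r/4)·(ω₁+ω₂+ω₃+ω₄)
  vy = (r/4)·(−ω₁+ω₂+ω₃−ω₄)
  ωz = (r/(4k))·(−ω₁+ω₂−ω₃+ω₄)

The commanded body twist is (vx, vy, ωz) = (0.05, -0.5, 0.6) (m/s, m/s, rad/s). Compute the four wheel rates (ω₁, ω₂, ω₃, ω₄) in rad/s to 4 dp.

k = lx + ly = 0.12 + 0.1 = 0.2200;  k·ωz = 0.2200·0.6 = 0.1320
ω₁ (FL) = (vx − vy − k·ωz)/r = 0.4180/0.075 = 5.5733
ω₂ (FR) = (vx + vy + k·ωz)/r = -0.3180/0.075 = -4.2400
ω₃ (RL) = (vx + vy − k·ωz)/r = -0.5820/0.075 = -7.7600
ω₄ (RR) = (vx − vy + k·ωz)/r = 0.6820/0.075 = 9.0933

(5.5733, -4.2400, -7.7600, 9.0933)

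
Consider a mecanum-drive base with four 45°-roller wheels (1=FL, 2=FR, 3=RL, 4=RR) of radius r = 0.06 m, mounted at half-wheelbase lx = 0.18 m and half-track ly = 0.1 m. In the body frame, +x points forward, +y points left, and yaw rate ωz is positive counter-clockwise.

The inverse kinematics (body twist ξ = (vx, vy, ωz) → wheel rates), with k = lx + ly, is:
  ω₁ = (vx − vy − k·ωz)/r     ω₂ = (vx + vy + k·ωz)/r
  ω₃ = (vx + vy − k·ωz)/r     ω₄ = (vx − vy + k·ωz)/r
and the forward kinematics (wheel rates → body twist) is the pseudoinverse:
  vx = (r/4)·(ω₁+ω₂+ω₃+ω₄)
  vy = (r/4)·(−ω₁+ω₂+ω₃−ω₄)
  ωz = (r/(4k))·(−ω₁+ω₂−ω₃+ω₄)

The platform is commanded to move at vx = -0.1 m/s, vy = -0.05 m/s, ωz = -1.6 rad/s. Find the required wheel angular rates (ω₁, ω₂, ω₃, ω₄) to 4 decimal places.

(6.6333, -9.9667, 4.9667, -8.3000)

k = lx + ly = 0.18 + 0.1 = 0.2800;  k·ωz = 0.2800·-1.6 = -0.4480
ω₁ (FL) = (vx − vy − k·ωz)/r = 0.3980/0.06 = 6.6333
ω₂ (FR) = (vx + vy + k·ωz)/r = -0.5980/0.06 = -9.9667
ω₃ (RL) = (vx + vy − k·ωz)/r = 0.2980/0.06 = 4.9667
ω₄ (RR) = (vx − vy + k·ωz)/r = -0.4980/0.06 = -8.3000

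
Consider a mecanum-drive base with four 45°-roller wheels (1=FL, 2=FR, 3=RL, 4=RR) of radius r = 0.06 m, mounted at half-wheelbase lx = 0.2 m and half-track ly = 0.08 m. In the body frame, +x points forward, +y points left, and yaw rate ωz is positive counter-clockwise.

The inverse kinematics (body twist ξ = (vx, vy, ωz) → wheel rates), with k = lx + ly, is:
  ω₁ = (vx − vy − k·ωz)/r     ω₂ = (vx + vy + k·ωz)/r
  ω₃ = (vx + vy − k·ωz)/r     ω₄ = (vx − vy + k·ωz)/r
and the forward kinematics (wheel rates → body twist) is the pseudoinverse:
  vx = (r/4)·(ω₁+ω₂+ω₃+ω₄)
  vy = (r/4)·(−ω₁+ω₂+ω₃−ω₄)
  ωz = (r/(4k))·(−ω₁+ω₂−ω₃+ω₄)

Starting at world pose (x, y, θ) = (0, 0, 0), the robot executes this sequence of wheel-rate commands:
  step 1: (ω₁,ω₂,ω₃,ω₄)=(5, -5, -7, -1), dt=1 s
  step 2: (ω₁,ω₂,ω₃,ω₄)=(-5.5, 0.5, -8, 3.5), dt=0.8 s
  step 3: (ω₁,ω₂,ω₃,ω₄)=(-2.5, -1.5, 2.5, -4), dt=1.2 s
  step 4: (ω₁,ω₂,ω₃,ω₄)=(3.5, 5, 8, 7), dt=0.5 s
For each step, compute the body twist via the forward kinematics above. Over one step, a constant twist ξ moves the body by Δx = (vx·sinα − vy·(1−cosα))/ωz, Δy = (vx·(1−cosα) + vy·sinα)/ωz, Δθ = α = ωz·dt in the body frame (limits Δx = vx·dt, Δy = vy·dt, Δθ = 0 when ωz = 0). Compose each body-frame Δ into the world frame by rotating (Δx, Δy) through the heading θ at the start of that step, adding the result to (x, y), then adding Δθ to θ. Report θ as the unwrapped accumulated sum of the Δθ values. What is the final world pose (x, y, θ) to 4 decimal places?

step 1: ξ=(vx,vy,ωz)=(-0.1200, -0.2400, -0.2143), dt=1.0 → body Δ=(-0.1447, -0.2254, -0.2143) → world pose (-0.1447, -0.2254, -0.2143)
step 2: ξ=(vx,vy,ωz)=(-0.1425, -0.0825, 0.9375), dt=0.8 → body Δ=(-0.0800, -0.1008, 0.7500) → world pose (-0.2443, -0.3068, 0.5357)
step 3: ξ=(vx,vy,ωz)=(-0.0825, 0.1125, -0.2946), dt=1.2 → body Δ=(-0.0733, 0.1495, -0.3536) → world pose (-0.3837, -0.2157, 0.1821)
step 4: ξ=(vx,vy,ωz)=(0.3525, 0.0375, 0.0268), dt=0.5 → body Δ=(0.1761, 0.0199, 0.0134) → world pose (-0.2141, -0.1642, 0.1955)

(-0.2141, -0.1642, 0.1955)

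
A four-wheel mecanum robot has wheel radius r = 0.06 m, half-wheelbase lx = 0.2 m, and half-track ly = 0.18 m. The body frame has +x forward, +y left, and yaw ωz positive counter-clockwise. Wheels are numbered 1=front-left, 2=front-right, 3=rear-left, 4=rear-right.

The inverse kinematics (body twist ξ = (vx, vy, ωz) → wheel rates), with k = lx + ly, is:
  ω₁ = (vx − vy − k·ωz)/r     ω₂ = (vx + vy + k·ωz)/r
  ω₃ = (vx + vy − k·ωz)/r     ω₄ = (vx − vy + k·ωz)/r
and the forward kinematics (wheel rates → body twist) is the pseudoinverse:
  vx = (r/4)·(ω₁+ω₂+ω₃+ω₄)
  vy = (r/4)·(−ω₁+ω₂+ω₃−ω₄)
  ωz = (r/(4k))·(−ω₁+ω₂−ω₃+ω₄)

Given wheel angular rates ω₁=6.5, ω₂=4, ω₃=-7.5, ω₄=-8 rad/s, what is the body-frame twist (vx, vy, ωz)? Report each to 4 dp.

k = lx + ly = 0.2 + 0.18 = 0.3800
ω₁+ω₂+ω₃+ω₄ = -5.0000  →  vx = (0.06/4)·-5.0000 = -0.0750
−ω₁+ω₂+ω₃−ω₄ = -2.0000  →  vy = (0.06/4)·-2.0000 = -0.0300
−ω₁+ω₂−ω₃+ω₄ = -3.0000  →  ωz = (0.06/1.5200)·-3.0000 = -0.1184

(-0.0750, -0.0300, -0.1184)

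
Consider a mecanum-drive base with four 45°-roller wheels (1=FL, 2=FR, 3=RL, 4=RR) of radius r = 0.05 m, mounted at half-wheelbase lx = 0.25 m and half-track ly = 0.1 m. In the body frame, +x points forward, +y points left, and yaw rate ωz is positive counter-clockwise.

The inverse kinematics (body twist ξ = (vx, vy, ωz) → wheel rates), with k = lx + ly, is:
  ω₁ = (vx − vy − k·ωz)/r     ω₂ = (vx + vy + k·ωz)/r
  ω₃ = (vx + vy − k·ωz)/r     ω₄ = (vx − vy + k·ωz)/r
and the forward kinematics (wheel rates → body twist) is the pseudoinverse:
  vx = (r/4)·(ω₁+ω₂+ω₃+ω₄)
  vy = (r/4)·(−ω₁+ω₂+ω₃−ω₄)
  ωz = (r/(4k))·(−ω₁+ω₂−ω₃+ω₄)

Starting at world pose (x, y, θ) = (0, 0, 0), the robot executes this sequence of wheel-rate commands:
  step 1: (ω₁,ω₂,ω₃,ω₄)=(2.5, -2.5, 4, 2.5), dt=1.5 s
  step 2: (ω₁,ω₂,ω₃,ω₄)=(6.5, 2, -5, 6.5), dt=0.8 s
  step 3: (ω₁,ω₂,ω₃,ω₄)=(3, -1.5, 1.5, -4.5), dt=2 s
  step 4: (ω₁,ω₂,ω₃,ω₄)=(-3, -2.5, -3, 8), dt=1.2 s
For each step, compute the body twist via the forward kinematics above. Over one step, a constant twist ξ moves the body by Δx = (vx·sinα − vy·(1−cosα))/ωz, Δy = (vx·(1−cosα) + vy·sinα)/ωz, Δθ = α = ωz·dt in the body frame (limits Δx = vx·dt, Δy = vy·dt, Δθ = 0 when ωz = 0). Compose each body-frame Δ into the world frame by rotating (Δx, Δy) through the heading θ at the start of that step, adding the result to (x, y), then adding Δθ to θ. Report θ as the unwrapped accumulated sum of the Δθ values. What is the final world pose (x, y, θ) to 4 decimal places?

(0.0517, -0.3341, -0.4054)

step 1: ξ=(vx,vy,ωz)=(0.0813, -0.0437, -0.2321), dt=1.5 → body Δ=(0.1081, -0.0853, -0.3482) → world pose (0.1081, -0.0853, -0.3482)
step 2: ξ=(vx,vy,ωz)=(0.1250, -0.2000, 0.2500), dt=0.8 → body Δ=(0.1153, -0.1490, 0.2000) → world pose (0.1656, -0.2647, -0.1482)
step 3: ξ=(vx,vy,ωz)=(-0.0187, 0.0187, -0.3750), dt=2.0 → body Δ=(-0.0207, 0.0475, -0.7500) → world pose (0.1522, -0.2146, -0.8982)
step 4: ξ=(vx,vy,ωz)=(-0.0063, -0.1313, 0.4107), dt=1.2 → body Δ=(0.0308, -0.1530, 0.4929) → world pose (0.0517, -0.3341, -0.4054)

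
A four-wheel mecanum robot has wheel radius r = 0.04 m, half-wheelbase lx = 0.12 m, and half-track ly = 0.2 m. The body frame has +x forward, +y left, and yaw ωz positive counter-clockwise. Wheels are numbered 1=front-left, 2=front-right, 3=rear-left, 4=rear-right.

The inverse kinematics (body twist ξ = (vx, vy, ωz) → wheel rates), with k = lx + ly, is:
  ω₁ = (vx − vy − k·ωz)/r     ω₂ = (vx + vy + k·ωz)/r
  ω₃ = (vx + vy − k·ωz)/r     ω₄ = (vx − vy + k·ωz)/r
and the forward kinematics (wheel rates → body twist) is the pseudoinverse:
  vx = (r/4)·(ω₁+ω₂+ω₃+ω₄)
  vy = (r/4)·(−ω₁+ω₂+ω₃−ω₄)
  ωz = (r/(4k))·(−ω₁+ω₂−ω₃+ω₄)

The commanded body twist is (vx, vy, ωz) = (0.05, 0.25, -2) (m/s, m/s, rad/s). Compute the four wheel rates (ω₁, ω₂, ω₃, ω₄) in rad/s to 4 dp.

(11.0000, -8.5000, 23.5000, -21.0000)

k = lx + ly = 0.12 + 0.2 = 0.3200;  k·ωz = 0.3200·-2 = -0.6400
ω₁ (FL) = (vx − vy − k·ωz)/r = 0.4400/0.04 = 11.0000
ω₂ (FR) = (vx + vy + k·ωz)/r = -0.3400/0.04 = -8.5000
ω₃ (RL) = (vx + vy − k·ωz)/r = 0.9400/0.04 = 23.5000
ω₄ (RR) = (vx − vy + k·ωz)/r = -0.8400/0.04 = -21.0000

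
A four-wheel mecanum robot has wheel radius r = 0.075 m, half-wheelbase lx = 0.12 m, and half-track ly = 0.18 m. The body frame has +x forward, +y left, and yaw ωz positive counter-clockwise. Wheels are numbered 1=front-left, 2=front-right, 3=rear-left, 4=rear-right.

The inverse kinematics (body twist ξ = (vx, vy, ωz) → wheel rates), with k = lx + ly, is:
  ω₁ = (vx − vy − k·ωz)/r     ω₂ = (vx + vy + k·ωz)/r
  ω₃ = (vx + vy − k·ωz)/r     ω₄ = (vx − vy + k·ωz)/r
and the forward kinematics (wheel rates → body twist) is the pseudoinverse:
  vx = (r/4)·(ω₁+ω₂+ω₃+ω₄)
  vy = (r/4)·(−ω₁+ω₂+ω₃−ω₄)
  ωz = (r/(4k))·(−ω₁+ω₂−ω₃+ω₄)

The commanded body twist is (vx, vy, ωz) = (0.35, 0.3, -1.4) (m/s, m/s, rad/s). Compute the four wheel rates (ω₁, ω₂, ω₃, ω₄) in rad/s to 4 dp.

k = lx + ly = 0.12 + 0.18 = 0.3000;  k·ωz = 0.3000·-1.4 = -0.4200
ω₁ (FL) = (vx − vy − k·ωz)/r = 0.4700/0.075 = 6.2667
ω₂ (FR) = (vx + vy + k·ωz)/r = 0.2300/0.075 = 3.0667
ω₃ (RL) = (vx + vy − k·ωz)/r = 1.0700/0.075 = 14.2667
ω₄ (RR) = (vx − vy + k·ωz)/r = -0.3700/0.075 = -4.9333

(6.2667, 3.0667, 14.2667, -4.9333)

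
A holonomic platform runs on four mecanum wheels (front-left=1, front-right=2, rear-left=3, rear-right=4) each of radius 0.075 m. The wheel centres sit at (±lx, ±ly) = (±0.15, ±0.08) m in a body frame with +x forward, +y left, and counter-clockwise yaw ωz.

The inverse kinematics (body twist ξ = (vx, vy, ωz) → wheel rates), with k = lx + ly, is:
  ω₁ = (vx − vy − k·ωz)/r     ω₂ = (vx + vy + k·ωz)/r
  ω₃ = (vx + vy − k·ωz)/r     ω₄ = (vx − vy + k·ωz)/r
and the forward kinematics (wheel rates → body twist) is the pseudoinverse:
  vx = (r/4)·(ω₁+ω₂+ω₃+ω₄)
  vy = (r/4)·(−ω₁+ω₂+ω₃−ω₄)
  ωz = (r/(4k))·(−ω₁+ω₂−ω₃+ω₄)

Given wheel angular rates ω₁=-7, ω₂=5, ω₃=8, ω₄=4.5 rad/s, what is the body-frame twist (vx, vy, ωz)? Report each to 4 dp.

k = lx + ly = 0.15 + 0.08 = 0.2300
ω₁+ω₂+ω₃+ω₄ = 10.5000  →  vx = (0.075/4)·10.5000 = 0.1969
−ω₁+ω₂+ω₃−ω₄ = 15.5000  →  vy = (0.075/4)·15.5000 = 0.2906
−ω₁+ω₂−ω₃+ω₄ = 8.5000  →  ωz = (0.075/0.9200)·8.5000 = 0.6929

(0.1969, 0.2906, 0.6929)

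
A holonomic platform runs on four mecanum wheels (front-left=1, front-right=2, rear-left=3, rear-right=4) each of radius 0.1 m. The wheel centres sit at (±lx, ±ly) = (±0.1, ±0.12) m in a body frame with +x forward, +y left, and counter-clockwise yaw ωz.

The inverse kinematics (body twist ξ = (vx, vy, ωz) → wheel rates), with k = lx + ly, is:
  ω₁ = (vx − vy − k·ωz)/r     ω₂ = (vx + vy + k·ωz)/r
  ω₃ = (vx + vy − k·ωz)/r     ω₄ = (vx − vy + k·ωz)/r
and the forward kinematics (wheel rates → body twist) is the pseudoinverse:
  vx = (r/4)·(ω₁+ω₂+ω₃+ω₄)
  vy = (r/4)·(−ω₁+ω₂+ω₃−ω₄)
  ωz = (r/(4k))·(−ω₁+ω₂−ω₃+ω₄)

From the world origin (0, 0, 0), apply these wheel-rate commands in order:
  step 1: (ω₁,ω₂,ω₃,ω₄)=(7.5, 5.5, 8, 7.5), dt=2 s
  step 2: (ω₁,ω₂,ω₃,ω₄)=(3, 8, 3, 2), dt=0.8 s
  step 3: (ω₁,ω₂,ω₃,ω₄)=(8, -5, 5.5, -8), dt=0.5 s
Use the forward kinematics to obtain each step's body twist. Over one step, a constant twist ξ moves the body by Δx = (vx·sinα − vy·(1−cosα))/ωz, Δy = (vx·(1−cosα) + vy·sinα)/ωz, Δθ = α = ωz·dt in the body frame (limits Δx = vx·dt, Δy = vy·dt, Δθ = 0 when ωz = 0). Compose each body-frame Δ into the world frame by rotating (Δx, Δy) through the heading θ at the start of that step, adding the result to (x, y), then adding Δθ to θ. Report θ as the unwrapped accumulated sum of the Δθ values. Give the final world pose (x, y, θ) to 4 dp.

step 1: ξ=(vx,vy,ωz)=(0.7125, -0.0375, -0.2841), dt=2.0 → body Δ=(1.3288, -0.4651, -0.5682) → world pose (1.3288, -0.4651, -0.5682)
step 2: ξ=(vx,vy,ωz)=(0.4000, 0.1500, 0.4545), dt=0.8 → body Δ=(0.2914, 0.1749, 0.3636) → world pose (1.6686, -0.4745, -0.2045)
step 3: ξ=(vx,vy,ωz)=(0.0125, 0.0125, -3.0114), dt=0.5 → body Δ=(0.0080, 0.0003, -1.5057) → world pose (1.6765, -0.4758, -1.7102)

(1.6765, -0.4758, -1.7102)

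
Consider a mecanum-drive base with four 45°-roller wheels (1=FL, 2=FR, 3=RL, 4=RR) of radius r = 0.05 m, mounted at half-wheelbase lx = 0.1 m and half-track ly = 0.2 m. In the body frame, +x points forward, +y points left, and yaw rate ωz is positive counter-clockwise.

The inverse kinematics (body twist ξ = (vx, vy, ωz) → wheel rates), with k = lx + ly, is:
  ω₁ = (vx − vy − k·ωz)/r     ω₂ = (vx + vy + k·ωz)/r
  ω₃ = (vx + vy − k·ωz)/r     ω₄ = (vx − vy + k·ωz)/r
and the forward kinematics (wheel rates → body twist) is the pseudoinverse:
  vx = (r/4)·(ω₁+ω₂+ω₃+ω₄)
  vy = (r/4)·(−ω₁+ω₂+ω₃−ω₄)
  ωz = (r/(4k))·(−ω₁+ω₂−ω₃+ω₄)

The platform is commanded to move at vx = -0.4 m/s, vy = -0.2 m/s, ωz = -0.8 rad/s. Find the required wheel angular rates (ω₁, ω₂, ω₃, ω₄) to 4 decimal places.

k = lx + ly = 0.1 + 0.2 = 0.3000;  k·ωz = 0.3000·-0.8 = -0.2400
ω₁ (FL) = (vx − vy − k·ωz)/r = 0.0400/0.05 = 0.8000
ω₂ (FR) = (vx + vy + k·ωz)/r = -0.8400/0.05 = -16.8000
ω₃ (RL) = (vx + vy − k·ωz)/r = -0.3600/0.05 = -7.2000
ω₄ (RR) = (vx − vy + k·ωz)/r = -0.4400/0.05 = -8.8000

(0.8000, -16.8000, -7.2000, -8.8000)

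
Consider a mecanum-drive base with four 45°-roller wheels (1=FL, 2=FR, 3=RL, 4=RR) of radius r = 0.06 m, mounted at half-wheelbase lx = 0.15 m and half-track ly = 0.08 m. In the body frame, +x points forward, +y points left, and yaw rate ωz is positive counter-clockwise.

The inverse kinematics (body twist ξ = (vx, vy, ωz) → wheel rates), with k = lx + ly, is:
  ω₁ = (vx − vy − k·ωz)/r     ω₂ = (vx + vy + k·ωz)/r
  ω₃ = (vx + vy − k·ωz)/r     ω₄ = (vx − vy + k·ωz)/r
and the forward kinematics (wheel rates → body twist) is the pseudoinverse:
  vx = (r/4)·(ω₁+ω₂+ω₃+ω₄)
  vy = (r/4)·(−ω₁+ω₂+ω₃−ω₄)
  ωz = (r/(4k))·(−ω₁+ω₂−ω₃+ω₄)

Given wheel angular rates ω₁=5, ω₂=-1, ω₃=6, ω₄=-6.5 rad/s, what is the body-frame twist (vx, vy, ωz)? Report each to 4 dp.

k = lx + ly = 0.15 + 0.08 = 0.2300
ω₁+ω₂+ω₃+ω₄ = 3.5000  →  vx = (0.06/4)·3.5000 = 0.0525
−ω₁+ω₂+ω₃−ω₄ = 6.5000  →  vy = (0.06/4)·6.5000 = 0.0975
−ω₁+ω₂−ω₃+ω₄ = -18.5000  →  ωz = (0.06/0.9200)·-18.5000 = -1.2065

(0.0525, 0.0975, -1.2065)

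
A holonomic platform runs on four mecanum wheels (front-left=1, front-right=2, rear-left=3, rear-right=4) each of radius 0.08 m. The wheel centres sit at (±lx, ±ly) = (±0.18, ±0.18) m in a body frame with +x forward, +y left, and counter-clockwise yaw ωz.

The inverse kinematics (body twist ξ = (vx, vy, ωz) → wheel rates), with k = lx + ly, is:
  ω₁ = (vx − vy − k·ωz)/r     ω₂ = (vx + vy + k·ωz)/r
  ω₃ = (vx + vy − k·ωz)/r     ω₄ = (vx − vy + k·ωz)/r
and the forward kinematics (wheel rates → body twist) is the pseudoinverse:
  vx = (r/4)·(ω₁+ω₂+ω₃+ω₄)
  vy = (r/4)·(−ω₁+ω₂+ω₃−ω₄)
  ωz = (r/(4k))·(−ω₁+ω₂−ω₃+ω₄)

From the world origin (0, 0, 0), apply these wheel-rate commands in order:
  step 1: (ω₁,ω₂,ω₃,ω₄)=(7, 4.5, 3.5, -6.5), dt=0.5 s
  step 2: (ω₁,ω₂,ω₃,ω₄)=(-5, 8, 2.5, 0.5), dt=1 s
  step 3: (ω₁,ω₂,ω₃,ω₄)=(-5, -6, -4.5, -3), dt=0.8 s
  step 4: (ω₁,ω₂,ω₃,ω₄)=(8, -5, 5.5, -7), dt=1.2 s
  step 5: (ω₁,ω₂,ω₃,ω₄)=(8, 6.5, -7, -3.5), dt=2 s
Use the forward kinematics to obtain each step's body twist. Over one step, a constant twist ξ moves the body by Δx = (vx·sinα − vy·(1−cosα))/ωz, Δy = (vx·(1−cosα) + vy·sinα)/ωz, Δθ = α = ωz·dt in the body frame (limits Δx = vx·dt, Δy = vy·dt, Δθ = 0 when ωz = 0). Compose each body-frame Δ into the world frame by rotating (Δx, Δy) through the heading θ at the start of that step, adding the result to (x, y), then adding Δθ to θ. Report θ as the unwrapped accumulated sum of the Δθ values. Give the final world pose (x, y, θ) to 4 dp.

step 1: ξ=(vx,vy,ωz)=(0.1700, 0.1500, -0.6944), dt=0.5 → body Δ=(0.0962, 0.0589, -0.3472) → world pose (0.0962, 0.0589, -0.3472)
step 2: ξ=(vx,vy,ωz)=(0.1200, 0.3000, 0.6111), dt=1.0 → body Δ=(0.0238, 0.3172, 0.6111) → world pose (0.2265, 0.3491, 0.2639)
step 3: ξ=(vx,vy,ωz)=(-0.3700, -0.0500, 0.0278), dt=0.8 → body Δ=(-0.2955, -0.0433, 0.0222) → world pose (-0.0475, 0.2302, 0.2861)
step 4: ξ=(vx,vy,ωz)=(0.0300, -0.0100, -1.4167), dt=1.2 → body Δ=(0.0130, -0.0309, -1.7000) → world pose (-0.0263, 0.2042, -1.4139)
step 5: ξ=(vx,vy,ωz)=(0.0800, -0.1000, 0.1111), dt=2.0 → body Δ=(0.1808, -0.1807, 0.2222) → world pose (-0.1764, -0.0026, -1.1917)

(-0.1764, -0.0026, -1.1917)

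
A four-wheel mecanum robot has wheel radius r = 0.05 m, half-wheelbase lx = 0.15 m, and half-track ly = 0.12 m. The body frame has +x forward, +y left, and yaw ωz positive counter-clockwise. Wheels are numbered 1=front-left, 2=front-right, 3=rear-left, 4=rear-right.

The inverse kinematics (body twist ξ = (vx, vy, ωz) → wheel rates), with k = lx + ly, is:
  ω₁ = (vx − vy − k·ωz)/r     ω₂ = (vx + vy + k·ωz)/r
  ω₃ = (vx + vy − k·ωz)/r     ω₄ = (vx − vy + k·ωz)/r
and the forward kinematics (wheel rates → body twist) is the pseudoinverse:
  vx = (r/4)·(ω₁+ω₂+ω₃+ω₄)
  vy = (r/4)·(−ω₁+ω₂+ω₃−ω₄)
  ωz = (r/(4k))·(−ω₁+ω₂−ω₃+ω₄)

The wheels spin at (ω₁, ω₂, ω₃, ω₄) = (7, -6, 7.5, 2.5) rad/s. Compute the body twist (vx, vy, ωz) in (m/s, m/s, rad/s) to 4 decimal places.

k = lx + ly = 0.15 + 0.12 = 0.2700
ω₁+ω₂+ω₃+ω₄ = 11.0000  →  vx = (0.05/4)·11.0000 = 0.1375
−ω₁+ω₂+ω₃−ω₄ = -8.0000  →  vy = (0.05/4)·-8.0000 = -0.1000
−ω₁+ω₂−ω₃+ω₄ = -18.0000  →  ωz = (0.05/1.0800)·-18.0000 = -0.8333

(0.1375, -0.1000, -0.8333)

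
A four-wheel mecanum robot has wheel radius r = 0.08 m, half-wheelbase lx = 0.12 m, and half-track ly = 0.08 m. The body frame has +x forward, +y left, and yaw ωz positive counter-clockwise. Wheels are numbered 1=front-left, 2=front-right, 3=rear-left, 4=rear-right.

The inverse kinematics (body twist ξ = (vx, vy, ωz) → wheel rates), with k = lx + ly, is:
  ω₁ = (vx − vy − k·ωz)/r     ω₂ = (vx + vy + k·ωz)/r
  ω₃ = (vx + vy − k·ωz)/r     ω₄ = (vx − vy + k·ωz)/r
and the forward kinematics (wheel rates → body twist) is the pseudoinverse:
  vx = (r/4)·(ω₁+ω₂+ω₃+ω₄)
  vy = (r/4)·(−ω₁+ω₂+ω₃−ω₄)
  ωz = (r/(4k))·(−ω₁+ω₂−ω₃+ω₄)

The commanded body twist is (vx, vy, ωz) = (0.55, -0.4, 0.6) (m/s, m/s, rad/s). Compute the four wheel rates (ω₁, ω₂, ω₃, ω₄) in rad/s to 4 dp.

(10.3750, 3.3750, 0.3750, 13.3750)

k = lx + ly = 0.12 + 0.08 = 0.2000;  k·ωz = 0.2000·0.6 = 0.1200
ω₁ (FL) = (vx − vy − k·ωz)/r = 0.8300/0.08 = 10.3750
ω₂ (FR) = (vx + vy + k·ωz)/r = 0.2700/0.08 = 3.3750
ω₃ (RL) = (vx + vy − k·ωz)/r = 0.0300/0.08 = 0.3750
ω₄ (RR) = (vx − vy + k·ωz)/r = 1.0700/0.08 = 13.3750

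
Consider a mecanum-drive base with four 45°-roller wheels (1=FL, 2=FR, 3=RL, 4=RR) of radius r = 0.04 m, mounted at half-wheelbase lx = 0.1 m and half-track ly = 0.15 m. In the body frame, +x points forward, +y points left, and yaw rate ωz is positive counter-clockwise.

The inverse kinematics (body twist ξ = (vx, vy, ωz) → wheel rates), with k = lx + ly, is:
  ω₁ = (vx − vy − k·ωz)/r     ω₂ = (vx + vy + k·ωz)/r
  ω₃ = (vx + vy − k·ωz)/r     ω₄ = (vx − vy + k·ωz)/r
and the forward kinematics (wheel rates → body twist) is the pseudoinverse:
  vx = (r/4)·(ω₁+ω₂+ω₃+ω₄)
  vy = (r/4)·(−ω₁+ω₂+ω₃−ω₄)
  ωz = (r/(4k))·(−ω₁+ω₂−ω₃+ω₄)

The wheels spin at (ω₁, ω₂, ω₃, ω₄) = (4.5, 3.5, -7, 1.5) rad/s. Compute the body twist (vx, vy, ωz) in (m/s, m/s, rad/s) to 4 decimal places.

(0.0250, -0.0950, 0.3000)

k = lx + ly = 0.1 + 0.15 = 0.2500
ω₁+ω₂+ω₃+ω₄ = 2.5000  →  vx = (0.04/4)·2.5000 = 0.0250
−ω₁+ω₂+ω₃−ω₄ = -9.5000  →  vy = (0.04/4)·-9.5000 = -0.0950
−ω₁+ω₂−ω₃+ω₄ = 7.5000  →  ωz = (0.04/1.0000)·7.5000 = 0.3000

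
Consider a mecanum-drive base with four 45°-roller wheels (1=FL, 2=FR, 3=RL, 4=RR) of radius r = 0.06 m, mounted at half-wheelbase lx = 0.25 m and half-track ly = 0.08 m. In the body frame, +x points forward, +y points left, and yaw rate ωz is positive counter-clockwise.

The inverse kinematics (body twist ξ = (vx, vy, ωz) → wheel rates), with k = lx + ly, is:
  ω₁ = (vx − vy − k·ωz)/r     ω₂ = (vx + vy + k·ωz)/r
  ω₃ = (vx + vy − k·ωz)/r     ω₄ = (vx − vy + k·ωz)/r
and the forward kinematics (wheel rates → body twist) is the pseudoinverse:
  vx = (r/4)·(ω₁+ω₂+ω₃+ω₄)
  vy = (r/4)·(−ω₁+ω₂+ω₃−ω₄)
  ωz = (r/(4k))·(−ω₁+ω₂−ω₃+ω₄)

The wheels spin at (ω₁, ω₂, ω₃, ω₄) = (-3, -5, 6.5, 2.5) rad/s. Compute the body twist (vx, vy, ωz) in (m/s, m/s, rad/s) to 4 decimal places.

k = lx + ly = 0.25 + 0.08 = 0.3300
ω₁+ω₂+ω₃+ω₄ = 1.0000  →  vx = (0.06/4)·1.0000 = 0.0150
−ω₁+ω₂+ω₃−ω₄ = 2.0000  →  vy = (0.06/4)·2.0000 = 0.0300
−ω₁+ω₂−ω₃+ω₄ = -6.0000  →  ωz = (0.06/1.3200)·-6.0000 = -0.2727

(0.0150, 0.0300, -0.2727)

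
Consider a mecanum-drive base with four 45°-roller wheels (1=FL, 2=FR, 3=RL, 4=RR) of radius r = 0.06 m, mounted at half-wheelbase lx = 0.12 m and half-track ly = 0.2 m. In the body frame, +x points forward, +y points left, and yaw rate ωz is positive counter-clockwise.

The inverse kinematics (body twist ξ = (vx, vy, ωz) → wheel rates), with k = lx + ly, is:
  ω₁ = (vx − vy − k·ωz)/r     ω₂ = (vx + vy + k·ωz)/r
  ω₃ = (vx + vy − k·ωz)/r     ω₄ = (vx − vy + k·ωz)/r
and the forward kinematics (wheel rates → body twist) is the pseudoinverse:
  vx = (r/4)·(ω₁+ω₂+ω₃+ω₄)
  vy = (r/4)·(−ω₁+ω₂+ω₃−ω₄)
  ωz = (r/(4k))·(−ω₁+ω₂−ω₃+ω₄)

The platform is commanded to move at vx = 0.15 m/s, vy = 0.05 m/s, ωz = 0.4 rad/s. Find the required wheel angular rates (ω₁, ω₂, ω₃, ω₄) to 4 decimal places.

k = lx + ly = 0.12 + 0.2 = 0.3200;  k·ωz = 0.3200·0.4 = 0.1280
ω₁ (FL) = (vx − vy − k·ωz)/r = -0.0280/0.06 = -0.4667
ω₂ (FR) = (vx + vy + k·ωz)/r = 0.3280/0.06 = 5.4667
ω₃ (RL) = (vx + vy − k·ωz)/r = 0.0720/0.06 = 1.2000
ω₄ (RR) = (vx − vy + k·ωz)/r = 0.2280/0.06 = 3.8000

(-0.4667, 5.4667, 1.2000, 3.8000)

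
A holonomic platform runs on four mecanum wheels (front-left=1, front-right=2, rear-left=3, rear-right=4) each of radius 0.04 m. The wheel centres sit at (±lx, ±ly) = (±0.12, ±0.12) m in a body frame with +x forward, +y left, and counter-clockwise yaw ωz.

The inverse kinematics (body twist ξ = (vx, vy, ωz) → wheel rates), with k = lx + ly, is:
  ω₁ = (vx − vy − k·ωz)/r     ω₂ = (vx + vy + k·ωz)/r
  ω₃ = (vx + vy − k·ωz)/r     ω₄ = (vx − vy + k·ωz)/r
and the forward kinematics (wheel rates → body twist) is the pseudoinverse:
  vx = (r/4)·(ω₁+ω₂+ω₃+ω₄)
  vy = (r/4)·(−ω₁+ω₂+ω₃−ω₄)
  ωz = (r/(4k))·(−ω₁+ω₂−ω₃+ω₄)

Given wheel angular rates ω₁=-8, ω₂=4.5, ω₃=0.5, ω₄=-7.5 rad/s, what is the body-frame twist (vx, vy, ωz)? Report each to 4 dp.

k = lx + ly = 0.12 + 0.12 = 0.2400
ω₁+ω₂+ω₃+ω₄ = -10.5000  →  vx = (0.04/4)·-10.5000 = -0.1050
−ω₁+ω₂+ω₃−ω₄ = 20.5000  →  vy = (0.04/4)·20.5000 = 0.2050
−ω₁+ω₂−ω₃+ω₄ = 4.5000  →  ωz = (0.04/0.9600)·4.5000 = 0.1875

(-0.1050, 0.2050, 0.1875)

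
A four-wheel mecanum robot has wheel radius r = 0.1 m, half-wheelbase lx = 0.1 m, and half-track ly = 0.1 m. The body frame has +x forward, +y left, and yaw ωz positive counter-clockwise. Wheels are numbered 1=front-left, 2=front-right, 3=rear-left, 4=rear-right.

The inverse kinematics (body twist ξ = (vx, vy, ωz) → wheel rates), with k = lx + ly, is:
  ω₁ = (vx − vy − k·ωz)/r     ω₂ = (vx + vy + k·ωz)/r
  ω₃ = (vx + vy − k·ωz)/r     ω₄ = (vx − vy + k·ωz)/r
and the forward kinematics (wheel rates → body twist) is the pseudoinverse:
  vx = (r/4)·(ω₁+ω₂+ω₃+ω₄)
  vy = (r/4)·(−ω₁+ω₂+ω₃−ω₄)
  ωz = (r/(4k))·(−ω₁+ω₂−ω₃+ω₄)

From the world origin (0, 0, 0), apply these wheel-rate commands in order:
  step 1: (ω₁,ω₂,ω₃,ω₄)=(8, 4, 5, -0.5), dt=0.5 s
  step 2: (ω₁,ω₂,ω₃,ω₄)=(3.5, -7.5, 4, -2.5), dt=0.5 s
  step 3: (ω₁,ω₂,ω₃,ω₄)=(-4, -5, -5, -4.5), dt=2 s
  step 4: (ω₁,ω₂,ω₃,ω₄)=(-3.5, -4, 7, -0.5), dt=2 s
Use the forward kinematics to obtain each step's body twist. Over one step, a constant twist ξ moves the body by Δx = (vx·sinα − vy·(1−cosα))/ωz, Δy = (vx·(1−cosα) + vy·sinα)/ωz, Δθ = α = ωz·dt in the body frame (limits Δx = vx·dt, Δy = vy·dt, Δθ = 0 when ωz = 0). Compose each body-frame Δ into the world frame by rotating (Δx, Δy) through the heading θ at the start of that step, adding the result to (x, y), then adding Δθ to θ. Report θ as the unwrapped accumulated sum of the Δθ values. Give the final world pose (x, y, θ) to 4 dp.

(0.3648, 0.6208, -3.8125)

step 1: ξ=(vx,vy,ωz)=(0.4125, 0.0375, -1.1875), dt=0.5 → body Δ=(0.1997, -0.0418, -0.5938) → world pose (0.1997, -0.0418, -0.5938)
step 2: ξ=(vx,vy,ωz)=(-0.0625, -0.1125, -2.1875), dt=0.5 → body Δ=(-0.0532, -0.0302, -1.0938) → world pose (0.1387, -0.0371, -1.6875)
step 3: ξ=(vx,vy,ωz)=(-0.4625, -0.0375, -0.0625), dt=2.0 → body Δ=(-0.9273, -0.0171, -0.1250) → world pose (0.2298, 0.8859, -1.8125)
step 4: ξ=(vx,vy,ωz)=(-0.0250, 0.1750, -1.0000), dt=2.0 → body Δ=(0.2251, 0.1945, -2.0000) → world pose (0.3648, 0.6208, -3.8125)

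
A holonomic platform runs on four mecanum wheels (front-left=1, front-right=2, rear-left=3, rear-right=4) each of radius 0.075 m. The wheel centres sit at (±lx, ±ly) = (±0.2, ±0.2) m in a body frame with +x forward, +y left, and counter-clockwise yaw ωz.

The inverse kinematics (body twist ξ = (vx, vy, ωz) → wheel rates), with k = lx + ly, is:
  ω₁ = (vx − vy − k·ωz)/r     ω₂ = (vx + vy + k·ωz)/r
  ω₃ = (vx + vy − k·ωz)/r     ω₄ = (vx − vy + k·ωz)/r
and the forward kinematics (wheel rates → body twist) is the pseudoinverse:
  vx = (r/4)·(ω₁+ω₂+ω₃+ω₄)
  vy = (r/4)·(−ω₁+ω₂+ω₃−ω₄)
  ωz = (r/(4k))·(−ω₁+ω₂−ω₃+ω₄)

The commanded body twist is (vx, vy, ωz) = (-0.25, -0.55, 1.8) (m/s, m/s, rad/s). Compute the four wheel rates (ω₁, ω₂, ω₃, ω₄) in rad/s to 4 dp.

k = lx + ly = 0.2 + 0.2 = 0.4000;  k·ωz = 0.4000·1.8 = 0.7200
ω₁ (FL) = (vx − vy − k·ωz)/r = -0.4200/0.075 = -5.6000
ω₂ (FR) = (vx + vy + k·ωz)/r = -0.0800/0.075 = -1.0667
ω₃ (RL) = (vx + vy − k·ωz)/r = -1.5200/0.075 = -20.2667
ω₄ (RR) = (vx − vy + k·ωz)/r = 1.0200/0.075 = 13.6000

(-5.6000, -1.0667, -20.2667, 13.6000)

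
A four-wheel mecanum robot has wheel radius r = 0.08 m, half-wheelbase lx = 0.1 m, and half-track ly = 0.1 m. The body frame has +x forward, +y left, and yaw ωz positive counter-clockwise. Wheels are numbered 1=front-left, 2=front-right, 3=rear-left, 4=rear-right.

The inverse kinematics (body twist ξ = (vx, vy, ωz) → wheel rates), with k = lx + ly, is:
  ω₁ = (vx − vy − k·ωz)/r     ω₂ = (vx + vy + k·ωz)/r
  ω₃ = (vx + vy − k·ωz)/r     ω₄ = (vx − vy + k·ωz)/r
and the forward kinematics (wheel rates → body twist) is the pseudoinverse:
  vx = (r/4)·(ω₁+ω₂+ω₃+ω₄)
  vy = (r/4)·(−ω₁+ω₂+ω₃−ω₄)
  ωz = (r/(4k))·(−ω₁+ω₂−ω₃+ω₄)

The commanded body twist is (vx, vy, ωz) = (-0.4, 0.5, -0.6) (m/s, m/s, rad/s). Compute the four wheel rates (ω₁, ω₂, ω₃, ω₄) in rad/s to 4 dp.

k = lx + ly = 0.1 + 0.1 = 0.2000;  k·ωz = 0.2000·-0.6 = -0.1200
ω₁ (FL) = (vx − vy − k·ωz)/r = -0.7800/0.08 = -9.7500
ω₂ (FR) = (vx + vy + k·ωz)/r = -0.0200/0.08 = -0.2500
ω₃ (RL) = (vx + vy − k·ωz)/r = 0.2200/0.08 = 2.7500
ω₄ (RR) = (vx − vy + k·ωz)/r = -1.0200/0.08 = -12.7500

(-9.7500, -0.2500, 2.7500, -12.7500)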